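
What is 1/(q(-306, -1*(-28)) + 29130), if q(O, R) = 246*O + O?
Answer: -1/46452 ≈ -2.1528e-5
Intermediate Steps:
q(O, R) = 247*O
1/(q(-306, -1*(-28)) + 29130) = 1/(247*(-306) + 29130) = 1/(-75582 + 29130) = 1/(-46452) = -1/46452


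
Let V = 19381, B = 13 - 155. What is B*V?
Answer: -2752102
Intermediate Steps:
B = -142
B*V = -142*19381 = -2752102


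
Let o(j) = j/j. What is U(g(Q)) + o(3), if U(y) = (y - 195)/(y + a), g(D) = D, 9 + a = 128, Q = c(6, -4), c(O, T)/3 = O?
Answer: -40/137 ≈ -0.29197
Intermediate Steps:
c(O, T) = 3*O
Q = 18 (Q = 3*6 = 18)
a = 119 (a = -9 + 128 = 119)
U(y) = (-195 + y)/(119 + y) (U(y) = (y - 195)/(y + 119) = (-195 + y)/(119 + y))
o(j) = 1
U(g(Q)) + o(3) = (-195 + 18)/(119 + 18) + 1 = -177/137 + 1 = -40/137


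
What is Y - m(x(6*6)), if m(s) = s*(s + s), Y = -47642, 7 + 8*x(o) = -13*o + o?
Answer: -1717265/32 ≈ -53665.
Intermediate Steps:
x(o) = -7/8 - 3*o/2 (x(o) = -7/8 + (-13*o + o)/8 = -7/8 + (-12*o)/8 = -7/8 - 3*o/2)
m(s) = 2*s² (m(s) = s*(2*s) = 2*s²)
Y - m(x(6*6)) = -47642 - 2*(-7/8 - 9*6)² = -47642 - 2*(-7/8 - 3/2*36)² = -47642 - 2*(-7/8 - 54)² = -47642 - 2*(-439/8)² = -47642 - 2*192721/64 = -47642 - 1*192721/32 = -47642 - 192721/32 = -1717265/32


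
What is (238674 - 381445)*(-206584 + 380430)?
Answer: -24820167266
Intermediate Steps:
(238674 - 381445)*(-206584 + 380430) = -142771*173846 = -24820167266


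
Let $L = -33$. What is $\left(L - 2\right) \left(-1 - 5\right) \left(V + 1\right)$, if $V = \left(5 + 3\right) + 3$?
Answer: $2520$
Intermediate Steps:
$V = 11$ ($V = 8 + 3 = 11$)
$\left(L - 2\right) \left(-1 - 5\right) \left(V + 1\right) = \left(-33 - 2\right) \left(-1 - 5\right) \left(11 + 1\right) = - 35 \left(\left(-6\right) 12\right) = \left(-35\right) \left(-72\right) = 2520$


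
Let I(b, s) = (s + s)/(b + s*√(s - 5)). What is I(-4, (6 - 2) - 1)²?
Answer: 18*I/(-I + 12*√2) ≈ -0.062284 + 1.057*I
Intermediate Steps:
I(b, s) = 2*s/(b + s*√(-5 + s)) (I(b, s) = (2*s)/(b + s*√(-5 + s)) = 2*s/(b + s*√(-5 + s)))
I(-4, (6 - 2) - 1)² = (2*((6 - 2) - 1)/(-4 + ((6 - 2) - 1)*√(-5 + ((6 - 2) - 1))))² = (2*(4 - 1)/(-4 + (4 - 1)*√(-5 + (4 - 1))))² = (2*3/(-4 + 3*√(-5 + 3)))² = (2*3/(-4 + 3*√(-2)))² = (2*3/(-4 + 3*(I*√2)))² = (2*3/(-4 + 3*I*√2))² = (6/(-4 + 3*I*√2))² = 36/(-4 + 3*I*√2)²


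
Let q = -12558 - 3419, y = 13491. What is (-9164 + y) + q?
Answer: -11650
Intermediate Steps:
q = -15977
(-9164 + y) + q = (-9164 + 13491) - 15977 = 4327 - 15977 = -11650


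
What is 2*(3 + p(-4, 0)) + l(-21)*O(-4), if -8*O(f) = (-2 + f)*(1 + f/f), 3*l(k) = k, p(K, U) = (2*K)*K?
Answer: 119/2 ≈ 59.500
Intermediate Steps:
p(K, U) = 2*K²
l(k) = k/3
O(f) = ½ - f/4 (O(f) = -(-2 + f)*(1 + f/f)/8 = -(-2 + f)*(1 + 1)/8 = -(-2 + f)*2/8 = -(-4 + 2*f)/8 = ½ - f/4)
2*(3 + p(-4, 0)) + l(-21)*O(-4) = 2*(3 + 2*(-4)²) + ((⅓)*(-21))*(½ - ¼*(-4)) = 2*(3 + 2*16) - 7*(½ + 1) = 2*(3 + 32) - 7*3/2 = 2*35 - 21/2 = 70 - 21/2 = 119/2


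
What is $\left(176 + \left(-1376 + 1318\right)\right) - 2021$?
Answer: $-1903$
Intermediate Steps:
$\left(176 + \left(-1376 + 1318\right)\right) - 2021 = \left(176 - 58\right) - 2021 = 118 - 2021 = -1903$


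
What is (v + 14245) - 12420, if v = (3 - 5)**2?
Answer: 1829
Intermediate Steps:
v = 4 (v = (-2)**2 = 4)
(v + 14245) - 12420 = (4 + 14245) - 12420 = 14249 - 12420 = 1829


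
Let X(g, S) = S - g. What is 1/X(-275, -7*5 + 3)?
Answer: 1/243 ≈ 0.0041152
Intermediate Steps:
1/X(-275, -7*5 + 3) = 1/((-7*5 + 3) - 1*(-275)) = 1/((-35 + 3) + 275) = 1/(-32 + 275) = 1/243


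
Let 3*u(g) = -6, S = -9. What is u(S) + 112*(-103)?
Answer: -11538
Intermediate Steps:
u(g) = -2 (u(g) = (⅓)*(-6) = -2)
u(S) + 112*(-103) = -2 + 112*(-103) = -2 - 11536 = -11538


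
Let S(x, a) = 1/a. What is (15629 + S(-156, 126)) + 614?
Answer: 2046619/126 ≈ 16243.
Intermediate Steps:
(15629 + S(-156, 126)) + 614 = (15629 + 1/126) + 614 = 1969255/126 + 614 = 2046619/126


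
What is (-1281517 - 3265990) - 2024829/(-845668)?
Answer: -3845679124847/845668 ≈ -4.5475e+6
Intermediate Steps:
(-1281517 - 3265990) - 2024829/(-845668) = -4547507 - 2024829*(-1/845668) = -4547507 + 2024829/845668 = -3845679124847/845668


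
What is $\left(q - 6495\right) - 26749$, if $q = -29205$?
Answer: $-62449$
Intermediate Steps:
$\left(q - 6495\right) - 26749 = \left(-29205 - 6495\right) - 26749 = -35700 - 26749 = -62449$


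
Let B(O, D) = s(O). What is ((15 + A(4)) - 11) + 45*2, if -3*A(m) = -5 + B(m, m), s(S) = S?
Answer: 283/3 ≈ 94.333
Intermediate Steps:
B(O, D) = O
A(m) = 5/3 - m/3 (A(m) = -(-5 + m)/3 = 5/3 - m/3)
((15 + A(4)) - 11) + 45*2 = ((15 + (5/3 - ⅓*4)) - 11) + 45*2 = ((15 + (5/3 - 4/3)) - 11) + 90 = ((15 + ⅓) - 11) + 90 = (46/3 - 11) + 90 = 13/3 + 90 = 283/3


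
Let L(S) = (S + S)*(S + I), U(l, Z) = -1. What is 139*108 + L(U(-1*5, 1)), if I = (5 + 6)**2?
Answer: 14772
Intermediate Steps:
I = 121 (I = 11**2 = 121)
L(S) = 2*S*(121 + S) (L(S) = (S + S)*(S + 121) = (2*S)*(121 + S) = 2*S*(121 + S))
139*108 + L(U(-1*5, 1)) = 139*108 + 2*(-1)*(121 - 1) = 15012 + 2*(-1)*120 = 15012 - 240 = 14772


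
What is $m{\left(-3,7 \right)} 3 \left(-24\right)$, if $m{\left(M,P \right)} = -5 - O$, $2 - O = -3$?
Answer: $720$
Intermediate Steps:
$O = 5$ ($O = 2 - -3 = 2 + 3 = 5$)
$m{\left(M,P \right)} = -10$ ($m{\left(M,P \right)} = -5 - 5 = -10$)
$m{\left(-3,7 \right)} 3 \left(-24\right) = \left(-10\right) 3 \left(-24\right) = \left(-30\right) \left(-24\right) = 720$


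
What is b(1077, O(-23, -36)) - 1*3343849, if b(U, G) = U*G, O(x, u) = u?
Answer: -3382621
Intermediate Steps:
b(U, G) = G*U
b(1077, O(-23, -36)) - 1*3343849 = -36*1077 - 1*3343849 = -38772 - 3343849 = -3382621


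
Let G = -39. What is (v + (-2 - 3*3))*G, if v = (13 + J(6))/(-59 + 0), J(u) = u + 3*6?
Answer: 26754/59 ≈ 453.46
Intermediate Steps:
J(u) = 18 + u (J(u) = u + 18 = 18 + u)
v = -37/59 (v = (13 + (18 + 6))/(-59 + 0) = (13 + 24)/(-59) = 37*(-1/59) = -37/59 ≈ -0.62712)
(v + (-2 - 3*3))*G = (-37/59 + (-2 - 3*3))*(-39) = (-37/59 + (-2 - 9))*(-39) = (-37/59 - 11)*(-39) = -686/59*(-39) = 26754/59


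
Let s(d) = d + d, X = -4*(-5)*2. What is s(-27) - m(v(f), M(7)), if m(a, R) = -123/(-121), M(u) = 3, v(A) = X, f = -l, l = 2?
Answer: -6657/121 ≈ -55.017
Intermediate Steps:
X = 40 (X = 20*2 = 40)
s(d) = 2*d
f = -2 (f = -1*2 = -2)
v(A) = 40
m(a, R) = 123/121 (m(a, R) = -123*(-1/121) = 123/121)
s(-27) - m(v(f), M(7)) = 2*(-27) - 1*123/121 = -54 - 123/121 = -6657/121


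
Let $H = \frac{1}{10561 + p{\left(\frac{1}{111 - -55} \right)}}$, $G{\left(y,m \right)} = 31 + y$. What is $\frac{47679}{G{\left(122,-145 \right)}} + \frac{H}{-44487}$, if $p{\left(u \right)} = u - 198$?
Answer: $\frac{405425991257101}{1300995756261} \approx 311.63$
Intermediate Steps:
$p{\left(u \right)} = -198 + u$
$H = \frac{166}{1720259}$ ($H = \frac{1}{10561 - \left(198 - \frac{1}{111 - -55}\right)} = \frac{1}{10561 - \left(198 - \frac{1}{111 + 55}\right)} = \frac{1}{10561 - \left(198 - \frac{1}{166}\right)} = \frac{1}{10561 + \left(-198 + \frac{1}{166}\right)} = \frac{1}{10561 - \frac{32867}{166}} = \frac{1}{\frac{1720259}{166}} = \frac{166}{1720259} \approx 9.6497 \cdot 10^{-5}$)
$\frac{47679}{G{\left(122,-145 \right)}} + \frac{H}{-44487} = \frac{47679}{31 + 122} + \frac{166}{1720259 \left(-44487\right)} = \frac{47679}{153} + \frac{166}{1720259} \left(- \frac{1}{44487}\right) = 47679 \cdot \frac{1}{153} - \frac{166}{76529162133} = \frac{15893}{51} - \frac{166}{76529162133} = \frac{405425991257101}{1300995756261}$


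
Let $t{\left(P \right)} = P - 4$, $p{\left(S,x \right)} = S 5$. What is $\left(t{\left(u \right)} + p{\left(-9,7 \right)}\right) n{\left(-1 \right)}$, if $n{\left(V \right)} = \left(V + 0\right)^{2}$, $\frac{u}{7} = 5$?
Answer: $-14$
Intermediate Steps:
$p{\left(S,x \right)} = 5 S$
$u = 35$ ($u = 7 \cdot 5 = 35$)
$t{\left(P \right)} = -4 + P$
$n{\left(V \right)} = V^{2}$
$\left(t{\left(u \right)} + p{\left(-9,7 \right)}\right) n{\left(-1 \right)} = \left(\left(-4 + 35\right) + 5 \left(-9\right)\right) \left(-1\right)^{2} = \left(31 - 45\right) 1 = \left(-14\right) 1 = -14$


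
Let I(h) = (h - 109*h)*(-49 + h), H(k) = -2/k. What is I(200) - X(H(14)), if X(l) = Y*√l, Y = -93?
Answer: -3261600 + 93*I*√7/7 ≈ -3.2616e+6 + 35.151*I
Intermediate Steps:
I(h) = -108*h*(-49 + h) (I(h) = (-108*h)*(-49 + h) = -108*h*(-49 + h))
X(l) = -93*√l
I(200) - X(H(14)) = 108*200*(49 - 1*200) - (-93)*√(-2/14) = 108*200*(49 - 200) - (-93)*√(-2*1/14) = 108*200*(-151) - (-93)*√(-⅐) = -3261600 - (-93)*I*√7/7 = -3261600 + 93*I*√7/7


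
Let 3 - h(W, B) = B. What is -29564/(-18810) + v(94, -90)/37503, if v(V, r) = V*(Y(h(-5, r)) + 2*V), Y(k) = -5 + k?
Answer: 1556282/687555 ≈ 2.2635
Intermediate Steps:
h(W, B) = 3 - B
v(V, r) = V*(-2 - r + 2*V) (v(V, r) = V*((-5 + (3 - r)) + 2*V) = V*((-2 - r) + 2*V) = V*(-2 - r + 2*V))
-29564/(-18810) + v(94, -90)/37503 = -29564/(-18810) + (94*(-2 - 1*(-90) + 2*94))/37503 = -29564*(-1/18810) + (94*(-2 + 90 + 188))*(1/37503) = 778/495 + (94*276)*(1/37503) = 778/495 + 25944*(1/37503) = 778/495 + 8648/12501 = 1556282/687555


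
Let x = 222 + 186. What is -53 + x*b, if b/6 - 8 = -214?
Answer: -504341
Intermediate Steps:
x = 408
b = -1236 (b = 48 + 6*(-214) = 48 - 1284 = -1236)
-53 + x*b = -53 + 408*(-1236) = -53 - 504288 = -504341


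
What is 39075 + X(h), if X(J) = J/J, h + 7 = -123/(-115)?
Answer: 39076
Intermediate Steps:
h = -682/115 (h = -7 - 123/(-115) = -7 - 123*(-1/115) = -7 + 123/115 = -682/115 ≈ -5.9304)
X(J) = 1
39075 + X(h) = 39075 + 1 = 39076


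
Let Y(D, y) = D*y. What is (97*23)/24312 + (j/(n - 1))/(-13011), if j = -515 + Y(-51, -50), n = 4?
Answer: 12535901/316323432 ≈ 0.039630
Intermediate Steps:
j = 2035 (j = -515 - 51*(-50) = -515 + 2550 = 2035)
(97*23)/24312 + (j/(n - 1))/(-13011) = (97*23)/24312 + (2035/(4 - 1))/(-13011) = 2231*(1/24312) + (2035/3)*(-1/13011) = 2231/24312 + (2035*(⅓))*(-1/13011) = 2231/24312 + (2035/3)*(-1/13011) = 2231/24312 - 2035/39033 = 12535901/316323432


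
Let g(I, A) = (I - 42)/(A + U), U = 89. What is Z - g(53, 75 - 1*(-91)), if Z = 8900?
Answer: 2269489/255 ≈ 8900.0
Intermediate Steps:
g(I, A) = (-42 + I)/(89 + A) (g(I, A) = (I - 42)/(A + 89) = (-42 + I)/(89 + A))
Z - g(53, 75 - 1*(-91)) = 8900 - (-42 + 53)/(89 + (75 - 1*(-91))) = 8900 - 11/(89 + (75 + 91)) = 8900 - 11/(89 + 166) = 8900 - 11/255 = 2269489/255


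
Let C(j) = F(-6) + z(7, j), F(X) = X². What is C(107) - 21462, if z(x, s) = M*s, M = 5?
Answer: -20891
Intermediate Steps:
z(x, s) = 5*s
C(j) = 36 + 5*j (C(j) = (-6)² + 5*j = 36 + 5*j)
C(107) - 21462 = (36 + 5*107) - 21462 = (36 + 535) - 21462 = 571 - 21462 = -20891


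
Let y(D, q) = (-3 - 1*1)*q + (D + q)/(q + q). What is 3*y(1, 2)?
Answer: -87/4 ≈ -21.750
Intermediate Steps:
y(D, q) = -4*q + (D + q)/(2*q) (y(D, q) = (-3 - 1)*q + (D + q)/((2*q)) = -4*q + (D + q)*(1/(2*q)) = -4*q + (D + q)/(2*q))
3*y(1, 2) = 3*((1/2)*(1 - 1*2*(-1 + 8*2))/2) = 3*((1/2)*(1/2)*(1 - 1*2*(-1 + 16))) = 3*((1/2)*(1/2)*(1 - 1*2*15)) = 3*((1/2)*(1/2)*(1 - 30)) = 3*((1/2)*(1/2)*(-29)) = 3*(-29/4) = -87/4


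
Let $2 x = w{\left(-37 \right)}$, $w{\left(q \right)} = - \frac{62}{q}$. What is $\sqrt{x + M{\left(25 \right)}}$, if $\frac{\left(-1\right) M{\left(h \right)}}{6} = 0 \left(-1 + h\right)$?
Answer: $\frac{\sqrt{1147}}{37} \approx 0.91533$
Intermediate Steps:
$x = \frac{31}{37}$ ($x = \frac{\left(-62\right) \frac{1}{-37}}{2} = \frac{\left(-62\right) \left(- \frac{1}{37}\right)}{2} = \frac{1}{2} \cdot \frac{62}{37} = \frac{31}{37} \approx 0.83784$)
$M{\left(h \right)} = 0$ ($M{\left(h \right)} = - 6 \cdot 0 \left(-1 + h\right) = \left(-6\right) 0 = 0$)
$\sqrt{x + M{\left(25 \right)}} = \sqrt{\frac{31}{37} + 0} = \sqrt{\frac{31}{37}} = \frac{\sqrt{1147}}{37}$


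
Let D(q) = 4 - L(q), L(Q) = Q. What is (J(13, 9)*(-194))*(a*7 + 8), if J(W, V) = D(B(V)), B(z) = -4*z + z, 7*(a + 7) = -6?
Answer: 282658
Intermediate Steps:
a = -55/7 (a = -7 + (⅐)*(-6) = -7 - 6/7 = -55/7 ≈ -7.8571)
B(z) = -3*z
D(q) = 4 - q
J(W, V) = 4 + 3*V (J(W, V) = 4 - (-3)*V = 4 + 3*V)
(J(13, 9)*(-194))*(a*7 + 8) = ((4 + 3*9)*(-194))*(-55/7*7 + 8) = ((4 + 27)*(-194))*(-55 + 8) = (31*(-194))*(-47) = -6014*(-47) = 282658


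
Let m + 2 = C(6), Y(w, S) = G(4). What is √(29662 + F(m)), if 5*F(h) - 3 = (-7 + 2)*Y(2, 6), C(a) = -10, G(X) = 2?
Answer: √741515/5 ≈ 172.22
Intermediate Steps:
Y(w, S) = 2
m = -12 (m = -2 - 10 = -12)
F(h) = -7/5 (F(h) = ⅗ + ((-7 + 2)*2)/5 = ⅗ + (-5*2)/5 = ⅗ + (⅕)*(-10) = ⅗ - 2 = -7/5)
√(29662 + F(m)) = √(29662 - 7/5) = √(148303/5) = √741515/5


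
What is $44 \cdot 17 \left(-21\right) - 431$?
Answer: $-16139$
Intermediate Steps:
$44 \cdot 17 \left(-21\right) - 431 = 44 \left(-357\right) - 431 = -15708 - 431 = -16139$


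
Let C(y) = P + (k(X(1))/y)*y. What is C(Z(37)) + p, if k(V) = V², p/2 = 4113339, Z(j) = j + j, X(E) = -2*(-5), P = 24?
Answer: 8226802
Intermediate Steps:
X(E) = 10
Z(j) = 2*j
p = 8226678 (p = 2*4113339 = 8226678)
C(y) = 124 (C(y) = 24 + (10²/y)*y = 24 + (100/y)*y = 24 + 100 = 124)
C(Z(37)) + p = 124 + 8226678 = 8226802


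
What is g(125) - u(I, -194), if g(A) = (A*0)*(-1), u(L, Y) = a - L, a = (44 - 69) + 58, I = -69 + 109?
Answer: 7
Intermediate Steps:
I = 40
a = 33 (a = -25 + 58 = 33)
u(L, Y) = 33 - L
g(A) = 0 (g(A) = 0*(-1) = 0)
g(125) - u(I, -194) = 0 - (33 - 1*40) = 0 - (33 - 40) = 0 - 1*(-7) = 0 + 7 = 7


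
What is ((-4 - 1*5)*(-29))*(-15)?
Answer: -3915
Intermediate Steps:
((-4 - 1*5)*(-29))*(-15) = ((-4 - 5)*(-29))*(-15) = -9*(-29)*(-15) = 261*(-15) = -3915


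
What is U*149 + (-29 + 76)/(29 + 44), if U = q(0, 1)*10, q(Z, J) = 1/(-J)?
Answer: -108723/73 ≈ -1489.4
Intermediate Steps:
q(Z, J) = -1/J
U = -10 (U = -1/1*10 = -1*1*10 = -1*10 = -10)
U*149 + (-29 + 76)/(29 + 44) = -10*149 + (-29 + 76)/(29 + 44) = -1490 + 47/73 = -108723/73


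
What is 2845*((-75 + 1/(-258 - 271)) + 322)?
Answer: 371733390/529 ≈ 7.0271e+5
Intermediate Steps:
2845*((-75 + 1/(-258 - 271)) + 322) = 2845*((-75 + 1/(-529)) + 322) = 2845*((-75 - 1/529) + 322) = 2845*(-39676/529 + 322) = 2845*(130662/529) = 371733390/529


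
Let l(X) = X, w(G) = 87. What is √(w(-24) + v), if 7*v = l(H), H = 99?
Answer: 2*√1239/7 ≈ 10.057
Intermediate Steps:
v = 99/7 (v = (⅐)*99 = 99/7 ≈ 14.143)
√(w(-24) + v) = √(87 + 99/7) = √(708/7) = 2*√1239/7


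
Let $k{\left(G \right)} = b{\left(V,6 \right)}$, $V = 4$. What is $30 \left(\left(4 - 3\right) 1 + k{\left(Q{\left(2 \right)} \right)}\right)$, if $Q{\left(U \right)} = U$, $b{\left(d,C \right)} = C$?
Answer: $210$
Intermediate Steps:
$k{\left(G \right)} = 6$
$30 \left(\left(4 - 3\right) 1 + k{\left(Q{\left(2 \right)} \right)}\right) = 30 \left(\left(4 - 3\right) 1 + 6\right) = 30 \left(1 \cdot 1 + 6\right) = 30 \left(1 + 6\right) = 30 \cdot 7 = 210$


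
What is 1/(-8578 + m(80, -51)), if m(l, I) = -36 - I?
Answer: -1/8563 ≈ -0.00011678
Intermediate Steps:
1/(-8578 + m(80, -51)) = 1/(-8578 + (-36 - 1*(-51))) = 1/(-8578 + (-36 + 51)) = 1/(-8578 + 15) = 1/(-8563) = -1/8563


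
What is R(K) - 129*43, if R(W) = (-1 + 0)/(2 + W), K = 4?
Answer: -33283/6 ≈ -5547.2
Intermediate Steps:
R(W) = -1/(2 + W)
R(K) - 129*43 = -1/(2 + 4) - 129*43 = -1/6 - 5547 = -1*⅙ - 5547 = -⅙ - 5547 = -33283/6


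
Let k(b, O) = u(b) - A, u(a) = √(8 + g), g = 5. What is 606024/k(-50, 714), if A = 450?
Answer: -272710800/202487 - 606024*√13/202487 ≈ -1357.6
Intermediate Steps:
u(a) = √13 (u(a) = √(8 + 5) = √13)
k(b, O) = -450 + √13 (k(b, O) = √13 - 1*450 = √13 - 450 = -450 + √13)
606024/k(-50, 714) = 606024/(-450 + √13)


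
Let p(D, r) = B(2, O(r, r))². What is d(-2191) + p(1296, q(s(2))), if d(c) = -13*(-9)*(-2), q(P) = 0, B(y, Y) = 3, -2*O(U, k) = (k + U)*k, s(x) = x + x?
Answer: -225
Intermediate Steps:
s(x) = 2*x
O(U, k) = -k*(U + k)/2 (O(U, k) = -(k + U)*k/2 = -(U + k)*k/2 = -k*(U + k)/2)
p(D, r) = 9 (p(D, r) = 3² = 9)
d(c) = -234 (d(c) = 117*(-2) = -234)
d(-2191) + p(1296, q(s(2))) = -234 + 9 = -225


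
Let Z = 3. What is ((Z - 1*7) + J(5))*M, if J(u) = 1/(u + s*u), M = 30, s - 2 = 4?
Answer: -834/7 ≈ -119.14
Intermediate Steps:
s = 6 (s = 2 + 4 = 6)
J(u) = 1/(7*u) (J(u) = 1/(u + 6*u) = 1/(7*u))
((Z - 1*7) + J(5))*M = ((3 - 1*7) + (⅐)/5)*30 = ((3 - 7) + (⅐)*(⅕))*30 = (-4 + 1/35)*30 = -139/35*30 = -834/7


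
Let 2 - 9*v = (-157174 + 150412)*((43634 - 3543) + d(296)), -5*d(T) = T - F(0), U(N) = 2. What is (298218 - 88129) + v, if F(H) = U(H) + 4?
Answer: 272593949/9 ≈ 3.0288e+7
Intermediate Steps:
F(H) = 6 (F(H) = 2 + 4 = 6)
d(T) = 6/5 - T/5 (d(T) = -(T - 1*6)/5 = -(T - 6)/5 = -(-6 + T)/5 = 6/5 - T/5)
v = 270703148/9 (v = 2/9 - (-157174 + 150412)*((43634 - 3543) + (6/5 - ⅕*296))/9 = 2/9 - (-2254)*(40091 + (6/5 - 296/5))/3 = 2/9 - (-2254)*(40091 - 58)/3 = 2/9 - (-2254)*40033/3 = 2/9 - ⅑*(-270703146) = 2/9 + 90234382/3 = 270703148/9 ≈ 3.0078e+7)
(298218 - 88129) + v = (298218 - 88129) + 270703148/9 = 210089 + 270703148/9 = 272593949/9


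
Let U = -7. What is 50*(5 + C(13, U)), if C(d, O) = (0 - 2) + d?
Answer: 800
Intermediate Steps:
C(d, O) = -2 + d
50*(5 + C(13, U)) = 50*(5 + (-2 + 13)) = 50*(5 + 11) = 50*16 = 800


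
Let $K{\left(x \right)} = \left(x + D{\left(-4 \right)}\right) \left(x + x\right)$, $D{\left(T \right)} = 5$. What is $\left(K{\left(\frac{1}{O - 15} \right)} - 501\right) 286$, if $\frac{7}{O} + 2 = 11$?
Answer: $- \frac{587711553}{4096} \approx -1.4348 \cdot 10^{5}$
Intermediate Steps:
$O = \frac{7}{9}$ ($O = \frac{7}{-2 + 11} = \frac{7}{9} \approx 0.77778$)
$K{\left(x \right)} = 2 x \left(5 + x\right)$ ($K{\left(x \right)} = \left(x + 5\right) \left(x + x\right) = \left(5 + x\right) 2 x = 2 x \left(5 + x\right)$)
$\left(K{\left(\frac{1}{O - 15} \right)} - 501\right) 286 = \left(\frac{2 \left(5 + \frac{1}{\frac{7}{9} - 15}\right)}{\frac{7}{9} - 15} - 501\right) 286 = \left(\frac{2 \left(5 + \frac{1}{- \frac{128}{9}}\right)}{- \frac{128}{9}} - 501\right) 286 = \left(2 \left(- \frac{9}{128}\right) \left(5 - \frac{9}{128}\right) - 501\right) 286 = \left(2 \left(- \frac{9}{128}\right) \frac{631}{128} - 501\right) 286 = \left(- \frac{5679}{8192} - 501\right) 286 = \left(- \frac{4109871}{8192}\right) 286 = - \frac{587711553}{4096}$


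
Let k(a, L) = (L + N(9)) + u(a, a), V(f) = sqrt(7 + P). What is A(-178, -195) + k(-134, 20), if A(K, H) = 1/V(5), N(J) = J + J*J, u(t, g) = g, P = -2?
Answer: -24 + sqrt(5)/5 ≈ -23.553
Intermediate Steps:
N(J) = J + J**2
V(f) = sqrt(5) (V(f) = sqrt(7 - 2) = sqrt(5))
k(a, L) = 90 + L + a (k(a, L) = (L + 9*(1 + 9)) + a = (L + 9*10) + a = (L + 90) + a = (90 + L) + a = 90 + L + a)
A(K, H) = sqrt(5)/5 (A(K, H) = 1/(sqrt(5)) = sqrt(5)/5)
A(-178, -195) + k(-134, 20) = sqrt(5)/5 + (90 + 20 - 134) = sqrt(5)/5 - 24 = -24 + sqrt(5)/5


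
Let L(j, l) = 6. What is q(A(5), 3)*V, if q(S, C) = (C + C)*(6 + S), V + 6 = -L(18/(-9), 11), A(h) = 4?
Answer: -720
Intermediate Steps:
V = -12 (V = -6 - 1*6 = -6 - 6 = -12)
q(S, C) = 2*C*(6 + S) (q(S, C) = (2*C)*(6 + S) = 2*C*(6 + S))
q(A(5), 3)*V = (2*3*(6 + 4))*(-12) = (2*3*10)*(-12) = 60*(-12) = -720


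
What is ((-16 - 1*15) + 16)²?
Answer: 225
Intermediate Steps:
((-16 - 1*15) + 16)² = ((-16 - 15) + 16)² = (-31 + 16)² = (-15)² = 225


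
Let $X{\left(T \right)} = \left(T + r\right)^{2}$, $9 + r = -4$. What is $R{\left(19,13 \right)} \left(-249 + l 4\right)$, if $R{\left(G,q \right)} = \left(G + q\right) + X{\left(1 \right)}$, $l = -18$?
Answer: $-56496$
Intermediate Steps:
$r = -13$ ($r = -9 - 4 = -13$)
$X{\left(T \right)} = \left(-13 + T\right)^{2}$ ($X{\left(T \right)} = \left(T - 13\right)^{2} = \left(-13 + T\right)^{2}$)
$R{\left(G,q \right)} = 144 + G + q$ ($R{\left(G,q \right)} = \left(G + q\right) + \left(-13 + 1\right)^{2} = \left(G + q\right) + \left(-12\right)^{2} = \left(G + q\right) + 144 = 144 + G + q$)
$R{\left(19,13 \right)} \left(-249 + l 4\right) = \left(144 + 19 + 13\right) \left(-249 - 72\right) = 176 \left(-249 - 72\right) = 176 \left(-321\right) = -56496$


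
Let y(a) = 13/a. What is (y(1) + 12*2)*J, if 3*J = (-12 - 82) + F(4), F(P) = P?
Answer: -1110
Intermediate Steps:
J = -30 (J = ((-12 - 82) + 4)/3 = (-94 + 4)/3 = (1/3)*(-90) = -30)
(y(1) + 12*2)*J = (13/1 + 12*2)*(-30) = (13*1 + 24)*(-30) = (13 + 24)*(-30) = 37*(-30) = -1110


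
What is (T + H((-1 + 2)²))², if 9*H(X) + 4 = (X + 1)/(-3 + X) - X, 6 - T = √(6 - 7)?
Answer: 247/9 - 32*I/3 ≈ 27.444 - 10.667*I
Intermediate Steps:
T = 6 - I (T = 6 - √(6 - 7) = 6 - √(-1) = 6 - I ≈ 6.0 - 1.0*I)
H(X) = -4/9 - X/9 + (1 + X)/(9*(-3 + X)) (H(X) = -4/9 + ((X + 1)/(-3 + X) - X)/9 = -4/9 + ((1 + X)/(-3 + X) - X)/9 = -4/9 + (-X + (1 + X)/(-3 + X))/9 = -4/9 + (-X/9 + (1 + X)/(9*(-3 + X))) = -4/9 - X/9 + (1 + X)/(9*(-3 + X)))
(T + H((-1 + 2)²))² = ((6 - I) + (13 - ((-1 + 2)²)²)/(9*(-3 + (-1 + 2)²)))² = ((6 - I) + (13 - (1²)²)/(9*(-3 + 1²)))² = ((6 - I) + (13 - 1*1²)/(9*(-3 + 1)))² = ((6 - I) + (⅑)*(13 - 1*1)/(-2))² = ((6 - I) + (⅑)*(-½)*(13 - 1))² = ((6 - I) + (⅑)*(-½)*12)² = ((6 - I) - ⅔)² = (16/3 - I)²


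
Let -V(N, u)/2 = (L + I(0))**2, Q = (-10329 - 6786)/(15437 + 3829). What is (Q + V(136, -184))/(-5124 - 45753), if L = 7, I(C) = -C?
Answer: 211687/108910698 ≈ 0.0019437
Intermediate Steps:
Q = -5705/6422 (Q = -17115/19266 = -17115*1/19266 = -5705/6422 ≈ -0.88835)
V(N, u) = -98 (V(N, u) = -2*(7 - 1*0)**2 = -2*(7 + 0)**2 = -2*7**2 = -2*49 = -98)
(Q + V(136, -184))/(-5124 - 45753) = (-5705/6422 - 98)/(-5124 - 45753) = -635061/6422/(-50877) = -635061/6422*(-1/50877) = 211687/108910698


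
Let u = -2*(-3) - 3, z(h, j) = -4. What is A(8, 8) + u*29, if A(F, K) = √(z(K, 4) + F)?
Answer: 89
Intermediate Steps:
u = 3 (u = 6 - 3 = 3)
A(F, K) = √(-4 + F)
A(8, 8) + u*29 = √(-4 + 8) + 3*29 = √4 + 87 = 2 + 87 = 89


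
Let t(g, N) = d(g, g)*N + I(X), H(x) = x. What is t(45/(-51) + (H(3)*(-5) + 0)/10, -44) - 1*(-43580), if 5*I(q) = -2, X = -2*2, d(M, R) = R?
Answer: 3713176/85 ≈ 43684.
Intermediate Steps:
X = -4
I(q) = -⅖ (I(q) = (⅕)*(-2) = -⅖)
t(g, N) = -⅖ + N*g (t(g, N) = g*N - ⅖ = N*g - ⅖ = -⅖ + N*g)
t(45/(-51) + (H(3)*(-5) + 0)/10, -44) - 1*(-43580) = (-⅖ - 44*(45/(-51) + (3*(-5) + 0)/10)) - 1*(-43580) = (-⅖ - 44*(45*(-1/51) + (-15 + 0)*(⅒))) + 43580 = (-⅖ - 44*(-15/17 - 15*⅒)) + 43580 = (-⅖ - 44*(-15/17 - 3/2)) + 43580 = (-⅖ - 44*(-81/34)) + 43580 = (-⅖ + 1782/17) + 43580 = 8876/85 + 43580 = 3713176/85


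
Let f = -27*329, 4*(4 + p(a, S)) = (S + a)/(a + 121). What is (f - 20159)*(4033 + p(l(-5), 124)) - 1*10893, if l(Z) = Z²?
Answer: -34172328041/292 ≈ -1.1703e+8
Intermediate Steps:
p(a, S) = -4 + (S + a)/(4*(121 + a)) (p(a, S) = -4 + ((S + a)/(a + 121))/4 = -4 + ((S + a)/(121 + a))/4 = -4 + (S + a)/(4*(121 + a)))
f = -8883
(f - 20159)*(4033 + p(l(-5), 124)) - 1*10893 = (-8883 - 20159)*(4033 + (-1936 + 124 - 15*(-5)²)/(4*(121 + (-5)²))) - 1*10893 = -29042*(4033 + (-1936 + 124 - 15*25)/(4*(121 + 25))) - 10893 = -29042*(4033 + (¼)*(-1936 + 124 - 375)/146) - 10893 = -29042*(4033 + (¼)*(1/146)*(-2187)) - 10893 = -29042*(4033 - 2187/584) - 10893 = -29042*2353085/584 - 10893 = -34169147285/292 - 10893 = -34172328041/292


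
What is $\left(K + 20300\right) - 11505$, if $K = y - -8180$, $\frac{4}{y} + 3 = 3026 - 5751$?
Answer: $\frac{11576949}{682} \approx 16975.0$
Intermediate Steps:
$y = - \frac{1}{682}$ ($y = \frac{4}{-3 + \left(3026 - 5751\right)} = \frac{4}{-3 - 2725} = \frac{4}{-2728} = 4 \left(- \frac{1}{2728}\right) = - \frac{1}{682} \approx -0.0014663$)
$K = \frac{5578759}{682}$ ($K = - \frac{1}{682} - -8180 = - \frac{1}{682} + 8180 = \frac{5578759}{682} \approx 8180.0$)
$\left(K + 20300\right) - 11505 = \left(\frac{5578759}{682} + 20300\right) - 11505 = \frac{19423359}{682} - 11505 = \frac{11576949}{682}$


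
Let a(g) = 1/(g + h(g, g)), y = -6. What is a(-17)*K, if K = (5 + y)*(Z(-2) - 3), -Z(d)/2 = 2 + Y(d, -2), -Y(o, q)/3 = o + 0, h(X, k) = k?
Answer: -19/34 ≈ -0.55882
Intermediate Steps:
Y(o, q) = -3*o (Y(o, q) = -3*(o + 0) = -3*o)
Z(d) = -4 + 6*d (Z(d) = -2*(2 - 3*d) = -4 + 6*d)
K = 19 (K = (5 - 6)*((-4 + 6*(-2)) - 3) = -((-4 - 12) - 3) = -(-16 - 3) = -1*(-19) = 19)
a(g) = 1/(2*g) (a(g) = 1/(g + g) = 1/(2*g))
a(-17)*K = ((½)/(-17))*19 = ((½)*(-1/17))*19 = -1/34*19 = -19/34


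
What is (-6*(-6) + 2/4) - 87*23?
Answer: -3929/2 ≈ -1964.5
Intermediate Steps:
(-6*(-6) + 2/4) - 87*23 = (36 + 2*(¼)) - 2001 = (36 + ½) - 2001 = 73/2 - 2001 = -3929/2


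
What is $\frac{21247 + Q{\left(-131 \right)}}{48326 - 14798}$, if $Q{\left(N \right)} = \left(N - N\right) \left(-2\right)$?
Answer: $\frac{21247}{33528} \approx 0.63371$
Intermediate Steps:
$Q{\left(N \right)} = 0$ ($Q{\left(N \right)} = 0 \left(-2\right) = 0$)
$\frac{21247 + Q{\left(-131 \right)}}{48326 - 14798} = \frac{21247 + 0}{48326 - 14798} = \frac{21247}{33528}$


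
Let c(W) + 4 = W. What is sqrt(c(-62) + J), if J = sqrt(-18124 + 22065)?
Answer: sqrt(-66 + sqrt(3941)) ≈ 1.7952*I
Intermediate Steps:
c(W) = -4 + W
J = sqrt(3941) ≈ 62.777
sqrt(c(-62) + J) = sqrt((-4 - 62) + sqrt(3941)) = sqrt(-66 + sqrt(3941))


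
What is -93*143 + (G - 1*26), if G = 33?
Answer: -13292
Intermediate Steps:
-93*143 + (G - 1*26) = -93*143 + (33 - 1*26) = -13299 + (33 - 26) = -13299 + 7 = -13292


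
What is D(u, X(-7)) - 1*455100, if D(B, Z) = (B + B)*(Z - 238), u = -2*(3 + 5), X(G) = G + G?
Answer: -447036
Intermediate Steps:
X(G) = 2*G
u = -16 (u = -2*8 = -16)
D(B, Z) = 2*B*(-238 + Z) (D(B, Z) = (2*B)*(-238 + Z) = 2*B*(-238 + Z))
D(u, X(-7)) - 1*455100 = 2*(-16)*(-238 + 2*(-7)) - 1*455100 = 2*(-16)*(-238 - 14) - 455100 = 2*(-16)*(-252) - 455100 = 8064 - 455100 = -447036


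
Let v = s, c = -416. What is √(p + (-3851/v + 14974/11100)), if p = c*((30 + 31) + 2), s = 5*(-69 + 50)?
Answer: I*√11638376196666/21090 ≈ 161.76*I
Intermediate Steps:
s = -95 (s = 5*(-19) = -95)
v = -95
p = -26208 (p = -416*((30 + 31) + 2) = -416*(61 + 2) = -416*63 = -26208)
√(p + (-3851/v + 14974/11100)) = √(-26208 + (-3851/(-95) + 14974/11100)) = √(-26208 + (-3851*(-1/95) + 14974*(1/11100))) = √(-26208 + (3851/95 + 7487/5550)) = √(-26208 + 4416863/105450) = √(-2759216737/105450) = I*√11638376196666/21090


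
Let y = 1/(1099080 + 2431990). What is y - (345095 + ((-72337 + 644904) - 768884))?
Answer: -525345532459/3531070 ≈ -1.4878e+5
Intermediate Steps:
y = 1/3531070 ≈ 2.8320e-7
y - (345095 + ((-72337 + 644904) - 768884)) = 1/3531070 - (345095 + ((-72337 + 644904) - 768884)) = 1/3531070 - (345095 + (572567 - 768884)) = 1/3531070 - (345095 - 196317) = 1/3531070 - 1*148778 = 1/3531070 - 148778 = -525345532459/3531070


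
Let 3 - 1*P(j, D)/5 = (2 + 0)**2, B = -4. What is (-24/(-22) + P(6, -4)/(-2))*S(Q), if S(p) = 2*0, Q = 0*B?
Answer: 0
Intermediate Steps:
P(j, D) = -5 (P(j, D) = 15 - 5*(2 + 0)**2 = 15 - 5*2**2 = 15 - 5*4 = 15 - 20 = -5)
Q = 0 (Q = 0*(-4) = 0)
S(p) = 0
(-24/(-22) + P(6, -4)/(-2))*S(Q) = (-24/(-22) - 5/(-2))*0 = (-24*(-1/22) - 5*(-1/2))*0 = (12/11 + 5/2)*0 = (79/22)*0 = 0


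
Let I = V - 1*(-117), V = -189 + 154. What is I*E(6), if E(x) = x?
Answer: 492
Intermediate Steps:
V = -35
I = 82 (I = -35 - 1*(-117) = -35 + 117 = 82)
I*E(6) = 82*6 = 492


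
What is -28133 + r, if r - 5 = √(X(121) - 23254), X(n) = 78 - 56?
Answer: -28128 + 88*I*√3 ≈ -28128.0 + 152.42*I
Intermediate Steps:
X(n) = 22
r = 5 + 88*I*√3 (r = 5 + √(22 - 23254) = 5 + √(-23232) = 5 + 88*I*√3 ≈ 5.0 + 152.42*I)
-28133 + r = -28133 + (5 + 88*I*√3) = -28128 + 88*I*√3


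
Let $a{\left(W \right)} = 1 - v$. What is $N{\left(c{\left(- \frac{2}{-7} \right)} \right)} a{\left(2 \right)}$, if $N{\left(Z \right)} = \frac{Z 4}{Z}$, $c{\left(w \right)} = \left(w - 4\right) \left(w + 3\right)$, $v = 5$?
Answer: $-16$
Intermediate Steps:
$c{\left(w \right)} = \left(-4 + w\right) \left(3 + w\right)$
$a{\left(W \right)} = -4$ ($a{\left(W \right)} = 1 - 5 = -4$)
$N{\left(Z \right)} = 4$ ($N{\left(Z \right)} = \frac{4 Z}{Z} = 4$)
$N{\left(c{\left(- \frac{2}{-7} \right)} \right)} a{\left(2 \right)} = 4 \left(-4\right) = -16$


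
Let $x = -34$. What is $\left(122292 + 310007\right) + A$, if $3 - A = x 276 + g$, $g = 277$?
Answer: $441409$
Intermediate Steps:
$A = 9110$ ($A = 3 - \left(\left(-34\right) 276 + 277\right) = 3 - \left(-9384 + 277\right) = 3 - -9107 = 3 + 9107 = 9110$)
$\left(122292 + 310007\right) + A = \left(122292 + 310007\right) + 9110 = 432299 + 9110 = 441409$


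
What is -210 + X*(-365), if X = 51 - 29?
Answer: -8240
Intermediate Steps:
X = 22
-210 + X*(-365) = -210 + 22*(-365) = -210 - 8030 = -8240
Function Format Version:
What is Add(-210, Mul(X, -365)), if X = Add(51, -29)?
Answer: -8240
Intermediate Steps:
X = 22
Add(-210, Mul(X, -365)) = Add(-210, Mul(22, -365)) = Add(-210, -8030) = -8240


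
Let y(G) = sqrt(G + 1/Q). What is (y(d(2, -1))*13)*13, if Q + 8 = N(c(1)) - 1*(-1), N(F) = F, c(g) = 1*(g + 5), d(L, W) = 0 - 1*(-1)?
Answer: 0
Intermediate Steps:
d(L, W) = 1 (d(L, W) = 0 + 1 = 1)
c(g) = 5 + g (c(g) = 1*(5 + g) = 5 + g)
Q = -1 (Q = -8 + ((5 + 1) - 1*(-1)) = -8 + (6 + 1) = -8 + 7 = -1)
y(G) = sqrt(-1 + G) (y(G) = sqrt(G + 1/(-1)) = sqrt(G - 1) = sqrt(-1 + G))
(y(d(2, -1))*13)*13 = (sqrt(-1 + 1)*13)*13 = (sqrt(0)*13)*13 = (0*13)*13 = 0*13 = 0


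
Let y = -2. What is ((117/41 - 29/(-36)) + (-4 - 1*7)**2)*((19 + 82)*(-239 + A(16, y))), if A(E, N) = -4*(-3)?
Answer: -4218499219/1476 ≈ -2.8581e+6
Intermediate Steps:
A(E, N) = 12
((117/41 - 29/(-36)) + (-4 - 1*7)**2)*((19 + 82)*(-239 + A(16, y))) = ((117/41 - 29/(-36)) + (-4 - 1*7)**2)*((19 + 82)*(-239 + 12)) = ((117*(1/41) - 29*(-1/36)) + (-4 - 7)**2)*(101*(-227)) = ((117/41 + 29/36) + (-11)**2)*(-22927) = (5401/1476 + 121)*(-22927) = (183997/1476)*(-22927) = -4218499219/1476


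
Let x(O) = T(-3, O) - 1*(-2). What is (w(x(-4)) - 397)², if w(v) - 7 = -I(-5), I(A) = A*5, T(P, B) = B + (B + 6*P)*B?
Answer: 133225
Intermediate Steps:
T(P, B) = B + B*(B + 6*P)
I(A) = 5*A
x(O) = 2 + O*(-17 + O) (x(O) = O*(1 + O + 6*(-3)) - 1*(-2) = O*(1 + O - 18) + 2 = O*(-17 + O) + 2 = 2 + O*(-17 + O))
w(v) = 32 (w(v) = 7 - 5*(-5) = 7 - 1*(-25) = 7 + 25 = 32)
(w(x(-4)) - 397)² = (32 - 397)² = (-365)² = 133225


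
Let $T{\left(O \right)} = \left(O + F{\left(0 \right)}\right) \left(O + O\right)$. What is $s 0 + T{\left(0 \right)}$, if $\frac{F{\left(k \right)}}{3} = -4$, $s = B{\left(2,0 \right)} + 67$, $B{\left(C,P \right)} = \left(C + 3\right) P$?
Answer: $0$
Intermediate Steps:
$B{\left(C,P \right)} = P \left(3 + C\right)$ ($B{\left(C,P \right)} = \left(3 + C\right) P = P \left(3 + C\right)$)
$s = 67$ ($s = 0 \left(3 + 2\right) + 67 = 0 \cdot 5 + 67 = 0 + 67 = 67$)
$F{\left(k \right)} = -12$ ($F{\left(k \right)} = 3 \left(-4\right) = -12$)
$T{\left(O \right)} = 2 O \left(-12 + O\right)$ ($T{\left(O \right)} = \left(O - 12\right) \left(O + O\right) = \left(-12 + O\right) 2 O = 2 O \left(-12 + O\right)$)
$s 0 + T{\left(0 \right)} = 67 \cdot 0 + 2 \cdot 0 \left(-12 + 0\right) = 0 + 2 \cdot 0 \left(-12\right) = 0 + 0 = 0$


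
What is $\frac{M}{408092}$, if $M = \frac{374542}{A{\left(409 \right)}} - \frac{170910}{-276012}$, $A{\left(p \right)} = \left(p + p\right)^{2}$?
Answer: $\frac{756034963}{261697856105642} \approx 2.889 \cdot 10^{-6}$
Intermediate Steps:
$A{\left(p \right)} = 4 p^{2}$ ($A{\left(p \right)} = \left(2 p\right)^{2} = 4 p^{2}$)
$M = \frac{1512069926}{1282543427}$ ($M = \frac{374542}{4 \cdot 409^{2}} - \frac{170910}{-276012} = \frac{374542}{4 \cdot 167281} - - \frac{9495}{15334} = \frac{374542}{669124} + \frac{9495}{15334} = 374542 \cdot \frac{1}{669124} + \frac{9495}{15334} = \frac{187271}{334562} + \frac{9495}{15334} = \frac{1512069926}{1282543427} \approx 1.179$)
$\frac{M}{408092} = \frac{1512069926}{1282543427 \cdot 408092} = \frac{1512069926}{1282543427} \cdot \frac{1}{408092} = \frac{756034963}{261697856105642}$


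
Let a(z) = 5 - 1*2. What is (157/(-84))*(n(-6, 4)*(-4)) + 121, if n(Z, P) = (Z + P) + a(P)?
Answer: 2698/21 ≈ 128.48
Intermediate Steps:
a(z) = 3 (a(z) = 5 - 2 = 3)
n(Z, P) = 3 + P + Z (n(Z, P) = (Z + P) + 3 = (P + Z) + 3 = 3 + P + Z)
(157/(-84))*(n(-6, 4)*(-4)) + 121 = (157/(-84))*((3 + 4 - 6)*(-4)) + 121 = (157*(-1/84))*(1*(-4)) + 121 = -157/84*(-4) + 121 = 157/21 + 121 = 2698/21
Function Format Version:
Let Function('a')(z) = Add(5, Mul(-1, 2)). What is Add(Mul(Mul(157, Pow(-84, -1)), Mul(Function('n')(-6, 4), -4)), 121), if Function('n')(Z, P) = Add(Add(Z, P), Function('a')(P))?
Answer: Rational(2698, 21) ≈ 128.48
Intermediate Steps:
Function('a')(z) = 3 (Function('a')(z) = Add(5, -2) = 3)
Function('n')(Z, P) = Add(3, P, Z) (Function('n')(Z, P) = Add(Add(Z, P), 3) = Add(Add(P, Z), 3) = Add(3, P, Z))
Add(Mul(Mul(157, Pow(-84, -1)), Mul(Function('n')(-6, 4), -4)), 121) = Add(Mul(Mul(157, Pow(-84, -1)), Mul(Add(3, 4, -6), -4)), 121) = Add(Mul(Mul(157, Rational(-1, 84)), Mul(1, -4)), 121) = Add(Mul(Rational(-157, 84), -4), 121) = Add(Rational(157, 21), 121) = Rational(2698, 21)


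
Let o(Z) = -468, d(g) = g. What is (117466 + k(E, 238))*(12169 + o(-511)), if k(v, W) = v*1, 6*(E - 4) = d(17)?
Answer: 8247297737/6 ≈ 1.3746e+9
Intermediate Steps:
E = 41/6 (E = 4 + (⅙)*17 = 4 + 17/6 = 41/6 ≈ 6.8333)
k(v, W) = v
(117466 + k(E, 238))*(12169 + o(-511)) = (117466 + 41/6)*(12169 - 468) = (704837/6)*11701 = 8247297737/6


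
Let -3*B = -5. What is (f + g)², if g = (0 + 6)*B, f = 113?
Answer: 15129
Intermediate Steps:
B = 5/3 (B = -⅓*(-5) = 5/3 ≈ 1.6667)
g = 10 (g = (0 + 6)*(5/3) = 6*(5/3) = 10)
(f + g)² = (113 + 10)² = 123² = 15129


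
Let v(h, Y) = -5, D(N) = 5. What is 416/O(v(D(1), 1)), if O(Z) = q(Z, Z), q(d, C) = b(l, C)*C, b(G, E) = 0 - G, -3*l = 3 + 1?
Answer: -312/5 ≈ -62.400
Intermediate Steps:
l = -4/3 (l = -(3 + 1)/3 = -1/3*4 = -4/3 ≈ -1.3333)
b(G, E) = -G
q(d, C) = 4*C/3 (q(d, C) = (-1*(-4/3))*C = 4*C/3)
O(Z) = 4*Z/3
416/O(v(D(1), 1)) = 416/(((4/3)*(-5))) = 416/(-20/3) = 416*(-3/20) = -312/5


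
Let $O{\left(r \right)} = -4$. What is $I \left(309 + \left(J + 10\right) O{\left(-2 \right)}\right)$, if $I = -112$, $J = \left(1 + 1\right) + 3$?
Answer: $-27888$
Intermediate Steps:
$J = 5$ ($J = 2 + 3 = 5$)
$I \left(309 + \left(J + 10\right) O{\left(-2 \right)}\right) = - 112 \left(309 + \left(5 + 10\right) \left(-4\right)\right) = - 112 \left(309 + 15 \left(-4\right)\right) = - 112 \left(309 - 60\right) = \left(-112\right) 249 = -27888$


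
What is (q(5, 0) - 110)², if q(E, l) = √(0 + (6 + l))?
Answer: (110 - √6)² ≈ 11567.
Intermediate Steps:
q(E, l) = √(6 + l)
(q(5, 0) - 110)² = (√(6 + 0) - 110)² = (√6 - 110)² = (-110 + √6)²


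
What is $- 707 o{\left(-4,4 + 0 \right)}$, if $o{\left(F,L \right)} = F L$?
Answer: $11312$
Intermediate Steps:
$- 707 o{\left(-4,4 + 0 \right)} = - 707 \left(- 4 \left(4 + 0\right)\right) = - 707 \left(\left(-4\right) 4\right) = \left(-707\right) \left(-16\right) = 11312$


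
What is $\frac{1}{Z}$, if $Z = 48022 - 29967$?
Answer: $\frac{1}{18055} \approx 5.5386 \cdot 10^{-5}$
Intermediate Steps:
$Z = 18055$ ($Z = 48022 - 29967 = 18055$)
$\frac{1}{Z} = \frac{1}{18055}$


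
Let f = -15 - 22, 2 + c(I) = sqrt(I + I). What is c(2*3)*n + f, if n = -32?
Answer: 27 - 64*sqrt(3) ≈ -83.851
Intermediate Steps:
c(I) = -2 + sqrt(2)*sqrt(I) (c(I) = -2 + sqrt(I + I) = -2 + sqrt(2*I) = -2 + sqrt(2)*sqrt(I))
f = -37
c(2*3)*n + f = (-2 + sqrt(2)*sqrt(2*3))*(-32) - 37 = (-2 + sqrt(2)*sqrt(6))*(-32) - 37 = (-2 + 2*sqrt(3))*(-32) - 37 = (64 - 64*sqrt(3)) - 37 = 27 - 64*sqrt(3)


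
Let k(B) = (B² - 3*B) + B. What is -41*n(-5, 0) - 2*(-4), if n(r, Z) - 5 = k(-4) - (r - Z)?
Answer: -1386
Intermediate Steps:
k(B) = B² - 2*B
n(r, Z) = 29 + Z - r (n(r, Z) = 5 + (-4*(-2 - 4) - (r - Z)) = 5 + (-4*(-6) + (Z - r)) = 5 + (24 + (Z - r)) = 5 + (24 + Z - r) = 29 + Z - r)
-41*n(-5, 0) - 2*(-4) = -41*(29 + 0 - 1*(-5)) - 2*(-4) = -41*(29 + 0 + 5) + 8 = -41*34 + 8 = -1394 + 8 = -1386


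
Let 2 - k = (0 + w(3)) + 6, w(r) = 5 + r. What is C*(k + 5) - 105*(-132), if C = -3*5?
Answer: 13965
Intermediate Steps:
C = -15
k = -12 (k = 2 - ((0 + (5 + 3)) + 6) = 2 - ((0 + 8) + 6) = 2 - (8 + 6) = 2 - 1*14 = 2 - 14 = -12)
C*(k + 5) - 105*(-132) = -15*(-12 + 5) - 105*(-132) = -15*(-7) + 13860 = 105 + 13860 = 13965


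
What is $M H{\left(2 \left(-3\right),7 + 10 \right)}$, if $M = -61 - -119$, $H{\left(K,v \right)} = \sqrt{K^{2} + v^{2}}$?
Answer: $290 \sqrt{13} \approx 1045.6$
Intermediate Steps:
$M = 58$ ($M = -61 + 119 = 58$)
$M H{\left(2 \left(-3\right),7 + 10 \right)} = 58 \sqrt{\left(2 \left(-3\right)\right)^{2} + \left(7 + 10\right)^{2}} = 58 \sqrt{\left(-6\right)^{2} + 17^{2}} = 58 \sqrt{36 + 289} = 58 \sqrt{325} = 58 \cdot 5 \sqrt{13} = 290 \sqrt{13}$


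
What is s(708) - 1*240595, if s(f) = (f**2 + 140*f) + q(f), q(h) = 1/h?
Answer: 254730613/708 ≈ 3.5979e+5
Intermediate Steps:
s(f) = 1/f + f**2 + 140*f (s(f) = (f**2 + 140*f) + 1/f = 1/f + f**2 + 140*f)
s(708) - 1*240595 = (1 + 708**2*(140 + 708))/708 - 1*240595 = (1 + 501264*848)/708 - 240595 = (1 + 425071872)/708 - 240595 = (1/708)*425071873 - 240595 = 425071873/708 - 240595 = 254730613/708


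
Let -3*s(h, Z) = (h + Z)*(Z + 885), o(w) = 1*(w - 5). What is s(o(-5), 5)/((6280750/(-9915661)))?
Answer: -126070547/53835 ≈ -2341.8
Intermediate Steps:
o(w) = -5 + w (o(w) = 1*(-5 + w) = -5 + w)
s(h, Z) = -(885 + Z)*(Z + h)/3 (s(h, Z) = -(h + Z)*(Z + 885)/3 = -(Z + h)*(885 + Z)/3 = -(885 + Z)*(Z + h)/3)
s(o(-5), 5)/((6280750/(-9915661))) = (-295*5 - 295*(-5 - 5) - 1/3*5**2 - 1/3*5*(-5 - 5))/((6280750/(-9915661))) = (-1475 - 295*(-10) - 1/3*25 - 1/3*5*(-10))/((6280750*(-1/9915661))) = (-1475 + 2950 - 25/3 + 50/3)/(-897250/1416523) = (4450/3)*(-1416523/897250) = -126070547/53835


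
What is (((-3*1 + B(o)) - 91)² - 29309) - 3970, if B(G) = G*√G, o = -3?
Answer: -24470 + 564*I*√3 ≈ -24470.0 + 976.88*I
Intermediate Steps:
B(G) = G^(3/2)
(((-3*1 + B(o)) - 91)² - 29309) - 3970 = (((-3*1 + (-3)^(3/2)) - 91)² - 29309) - 3970 = (((-3 - 3*I*√3) - 91)² - 29309) - 3970 = ((-94 - 3*I*√3)² - 29309) - 3970 = (-29309 + (-94 - 3*I*√3)²) - 3970 = -33279 + (-94 - 3*I*√3)²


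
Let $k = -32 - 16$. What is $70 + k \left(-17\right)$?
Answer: $886$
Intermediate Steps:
$k = -48$ ($k = -32 - 16 = -48$)
$70 + k \left(-17\right) = 70 - -816 = 70 + 816 = 886$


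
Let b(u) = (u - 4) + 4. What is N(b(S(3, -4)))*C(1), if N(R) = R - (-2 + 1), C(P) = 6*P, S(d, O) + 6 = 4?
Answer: -6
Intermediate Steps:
S(d, O) = -2 (S(d, O) = -6 + 4 = -2)
b(u) = u (b(u) = (-4 + u) + 4 = u)
N(R) = 1 + R (N(R) = R - 1*(-1) = R + 1 = 1 + R)
N(b(S(3, -4)))*C(1) = (1 - 2)*(6*1) = -1*6 = -6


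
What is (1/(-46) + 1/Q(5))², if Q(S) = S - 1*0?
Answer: 1681/52900 ≈ 0.031777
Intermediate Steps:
Q(S) = S (Q(S) = S + 0 = S)
(1/(-46) + 1/Q(5))² = (1/(-46) + 1/5)² = (-1/46 + ⅕)² = (41/230)² = 1681/52900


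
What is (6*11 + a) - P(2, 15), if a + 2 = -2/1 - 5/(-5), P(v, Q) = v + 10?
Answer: 51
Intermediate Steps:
P(v, Q) = 10 + v
a = -3 (a = -2 + (-2/1 - 5/(-5)) = -2 + (-2*1 - 5*(-⅕)) = -2 + (-2 + 1) = -2 - 1 = -3)
(6*11 + a) - P(2, 15) = (6*11 - 3) - (10 + 2) = (66 - 3) - 1*12 = 63 - 12 = 51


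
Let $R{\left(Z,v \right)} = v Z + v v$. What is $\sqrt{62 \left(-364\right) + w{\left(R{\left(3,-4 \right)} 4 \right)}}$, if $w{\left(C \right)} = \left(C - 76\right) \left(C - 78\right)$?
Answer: $4 i \sqrt{1178} \approx 137.29 i$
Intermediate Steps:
$R{\left(Z,v \right)} = v^{2} + Z v$ ($R{\left(Z,v \right)} = Z v + v^{2} = v^{2} + Z v$)
$w{\left(C \right)} = \left(-78 + C\right) \left(-76 + C\right)$ ($w{\left(C \right)} = \left(-76 + C\right) \left(-78 + C\right) = \left(-78 + C\right) \left(-76 + C\right)$)
$\sqrt{62 \left(-364\right) + w{\left(R{\left(3,-4 \right)} 4 \right)}} = \sqrt{62 \left(-364\right) + \left(5928 + \left(- 4 \left(3 - 4\right) 4\right)^{2} - 154 - 4 \left(3 - 4\right) 4\right)} = \sqrt{-22568 + \left(5928 + \left(\left(-4\right) \left(-1\right) 4\right)^{2} - 154 \left(-4\right) \left(-1\right) 4\right)} = \sqrt{-22568 + \left(5928 + \left(4 \cdot 4\right)^{2} - 154 \cdot 4 \cdot 4\right)} = \sqrt{-22568 + \left(5928 + 16^{2} - 2464\right)} = \sqrt{-22568 + \left(5928 + 256 - 2464\right)} = \sqrt{-22568 + 3720} = \sqrt{-18848} = 4 i \sqrt{1178}$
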